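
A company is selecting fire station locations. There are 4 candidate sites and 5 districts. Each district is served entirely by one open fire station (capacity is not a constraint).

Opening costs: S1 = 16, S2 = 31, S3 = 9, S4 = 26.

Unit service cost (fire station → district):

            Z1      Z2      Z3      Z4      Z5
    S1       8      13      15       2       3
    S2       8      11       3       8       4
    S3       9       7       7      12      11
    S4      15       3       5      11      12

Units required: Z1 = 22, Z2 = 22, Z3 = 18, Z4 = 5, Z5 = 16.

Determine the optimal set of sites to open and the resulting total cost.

Open S1, S2 and S4; minimum total cost 427.

For any fixed open set, each district goes to its cheapest open site; total = fixed + service.
{S1, S2, S4}: Z1→S1 8·22=176, Z2→S4 3·22=66, Z3→S2 3·18=54, Z4→S1 2·5=10, Z5→S1 3·16=48. Service 354; fixed 73; total 427.
{S1, S4}: service 390 + fixed 42 = 432
{S1, S2, S3, S4}: service 354 + fixed 82 = 436
{S3}: service 714 + fixed 9 = 723
(All 15 nonempty subsets were checked; S1, S2 and S4 is lowest.)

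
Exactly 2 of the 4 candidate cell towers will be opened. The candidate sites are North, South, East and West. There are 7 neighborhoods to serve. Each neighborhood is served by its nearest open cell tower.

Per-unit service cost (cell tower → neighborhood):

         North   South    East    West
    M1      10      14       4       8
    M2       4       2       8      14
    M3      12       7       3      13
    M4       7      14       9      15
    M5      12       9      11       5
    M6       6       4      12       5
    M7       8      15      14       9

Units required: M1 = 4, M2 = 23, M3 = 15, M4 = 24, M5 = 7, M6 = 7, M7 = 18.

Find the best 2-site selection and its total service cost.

Choose North and East; total service cost 584.

With exactly 2 open, each neighborhood uses its cheapest among the chosen.
{North, East}: M1→East 4·4=16, M2→North 4·23=92, M3→East 3·15=45, M4→North 7·24=168, M5→East 11·7=77, M6→North 6·7=42, M7→North 8·18=144. Service cost 584.
{North, South}: service cost 594
{South, East}: service cost 666
Among all 6 size-2 choices, {North, East} is lowest.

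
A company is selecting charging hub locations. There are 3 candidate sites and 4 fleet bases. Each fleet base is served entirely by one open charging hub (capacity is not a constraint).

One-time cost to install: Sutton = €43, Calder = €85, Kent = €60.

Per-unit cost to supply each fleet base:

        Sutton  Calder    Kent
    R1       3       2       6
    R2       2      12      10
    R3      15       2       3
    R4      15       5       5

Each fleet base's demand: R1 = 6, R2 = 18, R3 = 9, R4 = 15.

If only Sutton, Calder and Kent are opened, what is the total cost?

Each fleet base is assigned to its cheapest site among the open ones.
{Sutton, Calder, Kent}: R1→Calder 2·6=12, R2→Sutton 2·18=36, R3→Calder 2·9=18, R4→Calder 5·15=75. Service 141; fixed 188; total 329.

Total cost: 329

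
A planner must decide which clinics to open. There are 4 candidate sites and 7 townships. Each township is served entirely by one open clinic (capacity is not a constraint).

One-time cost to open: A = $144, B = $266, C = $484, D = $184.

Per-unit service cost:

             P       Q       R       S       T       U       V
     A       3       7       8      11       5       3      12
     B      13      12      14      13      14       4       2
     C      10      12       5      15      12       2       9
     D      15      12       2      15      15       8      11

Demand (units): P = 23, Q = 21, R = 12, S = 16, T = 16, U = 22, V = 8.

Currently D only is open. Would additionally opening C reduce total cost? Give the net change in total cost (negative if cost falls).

No — net change +173 (cost rises by 173).

Current service cost with {D}: 1365.
Adding C: each township re-picks its cheapest; new service cost 1054, saving 311.
Extra fixed cost: 484. Net change = 484 − 311 = 173.
(Totals: 1549 → 1722.)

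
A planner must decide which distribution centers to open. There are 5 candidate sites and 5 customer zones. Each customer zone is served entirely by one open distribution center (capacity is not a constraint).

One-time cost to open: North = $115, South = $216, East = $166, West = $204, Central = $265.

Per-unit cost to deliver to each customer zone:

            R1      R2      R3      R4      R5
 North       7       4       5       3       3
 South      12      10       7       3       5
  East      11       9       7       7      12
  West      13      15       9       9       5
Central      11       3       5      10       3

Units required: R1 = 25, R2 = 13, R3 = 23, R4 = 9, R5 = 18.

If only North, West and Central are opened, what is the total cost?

Each customer zone is assigned to its cheapest site among the open ones.
{North, West, Central}: R1→North 7·25=175, R2→Central 3·13=39, R3→North 5·23=115, R4→North 3·9=27, R5→North 3·18=54. Service 410; fixed 584; total 994.

Total cost: 994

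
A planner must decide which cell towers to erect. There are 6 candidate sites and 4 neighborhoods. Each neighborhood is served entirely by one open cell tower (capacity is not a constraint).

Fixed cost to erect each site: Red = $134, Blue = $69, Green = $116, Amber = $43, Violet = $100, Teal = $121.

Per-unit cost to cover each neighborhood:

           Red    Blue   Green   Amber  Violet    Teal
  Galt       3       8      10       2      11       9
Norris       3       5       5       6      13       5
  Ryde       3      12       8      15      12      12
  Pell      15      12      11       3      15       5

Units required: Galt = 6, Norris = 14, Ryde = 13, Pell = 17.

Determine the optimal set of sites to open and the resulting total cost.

Open Red and Amber; minimum total cost 321.

For any fixed open set, each neighborhood goes to its cheapest open site; total = fixed + service.
{Red, Amber}: Galt→Amber 2·6=12, Norris→Red 3·14=42, Ryde→Red 3·13=39, Pell→Amber 3·17=51. Service 144; fixed 177; total 321.
{Amber}: Galt→Amber 2·6=12, Norris→Amber 6·14=84, Ryde→Amber 15·13=195, Pell→Amber 3·17=51. Service 342; fixed 43; total 385.
{Red, Blue, Amber}: Galt→Amber 2·6=12, Norris→Red 3·14=42, Ryde→Red 3·13=39, Pell→Amber 3·17=51. Service 144; fixed 246; total 390.
{Red, Blue, Green, Amber, Violet, Teal}: Galt→Amber 2·6=12, Norris→Red 3·14=42, Ryde→Red 3·13=39, Pell→Amber 3·17=51. Service 144; fixed 583; total 727.
No other subset beats 321.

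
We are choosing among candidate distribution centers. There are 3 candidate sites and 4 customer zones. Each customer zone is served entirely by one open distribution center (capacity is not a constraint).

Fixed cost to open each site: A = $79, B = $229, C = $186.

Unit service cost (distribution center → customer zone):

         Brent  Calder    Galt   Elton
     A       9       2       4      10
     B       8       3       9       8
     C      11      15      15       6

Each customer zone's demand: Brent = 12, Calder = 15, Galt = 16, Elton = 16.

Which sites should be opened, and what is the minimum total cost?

Open A only; minimum total cost 441.

For any fixed open set, each customer zone goes to its cheapest open site; total = fixed + service.
{A}: Brent→A 9·12=108, Calder→A 2·15=30, Galt→A 4·16=64, Elton→A 10·16=160. Service 362; fixed 79; total 441.
{A, C}: Brent→A 9·12=108, Calder→A 2·15=30, Galt→A 4·16=64, Elton→C 6·16=96. Service 298; fixed 265; total 563.
{A, B}: service 318 + fixed 308 = 626
{A, B, C}: service 286 + fixed 494 = 780
(All 7 nonempty subsets were checked; A only is lowest.)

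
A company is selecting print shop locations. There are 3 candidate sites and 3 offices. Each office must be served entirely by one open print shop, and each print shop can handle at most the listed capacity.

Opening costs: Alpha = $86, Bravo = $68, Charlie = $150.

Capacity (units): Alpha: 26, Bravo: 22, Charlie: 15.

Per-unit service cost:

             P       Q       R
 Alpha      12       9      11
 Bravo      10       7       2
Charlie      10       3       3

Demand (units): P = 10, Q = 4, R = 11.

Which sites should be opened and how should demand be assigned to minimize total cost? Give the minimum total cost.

Minimum total cost: 312

Open {Alpha, Bravo}: P→Bravo 10·10=100, Q→Alpha 9·4=36, R→Bravo 2·11=22.
Loads: Alpha carries 4/26, Bravo carries 21/22. Service 158; fixed 154; total 312.
Next best feasible plan costs 324.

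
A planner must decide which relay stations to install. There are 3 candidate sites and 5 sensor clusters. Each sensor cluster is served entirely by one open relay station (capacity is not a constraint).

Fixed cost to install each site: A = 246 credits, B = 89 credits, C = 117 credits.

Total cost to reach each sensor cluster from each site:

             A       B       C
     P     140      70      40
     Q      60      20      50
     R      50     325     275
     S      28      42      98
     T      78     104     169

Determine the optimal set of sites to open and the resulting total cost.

Open A and B; minimum total cost 581.

For any fixed open set, each sensor cluster goes to its cheapest open site; total = fixed + service.
{A, B}: P→B 70, Q→B 20, R→A 50, S→A 28, T→A 78. Service 246; fixed 335; total 581.
{A}: service 356 + fixed 246 = 602
{A, C}: P→C 40, Q→C 50, R→A 50, S→A 28, T→A 78. Service 246; fixed 363; total 609.
{A, B, C}: service 216 + fixed 452 = 668
No other subset beats 581.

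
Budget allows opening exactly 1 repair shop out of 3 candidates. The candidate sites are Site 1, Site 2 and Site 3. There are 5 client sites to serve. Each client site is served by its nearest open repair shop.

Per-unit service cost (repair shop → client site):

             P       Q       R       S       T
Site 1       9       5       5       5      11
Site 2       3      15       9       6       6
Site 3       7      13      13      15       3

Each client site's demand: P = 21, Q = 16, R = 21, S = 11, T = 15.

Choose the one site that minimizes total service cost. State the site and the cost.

Choose Site 1 only; total service cost 594.

With exactly 1 open, each client site uses its cheapest among the chosen.
{Site 1}: P→Site 1 9·21=189, Q→Site 1 5·16=80, R→Site 1 5·21=105, S→Site 1 5·11=55, T→Site 1 11·15=165. Service cost 594.
{Site 2}: service cost 648
{Site 3}: service cost 838
Among all 3 size-1 choices, {Site 1} is lowest.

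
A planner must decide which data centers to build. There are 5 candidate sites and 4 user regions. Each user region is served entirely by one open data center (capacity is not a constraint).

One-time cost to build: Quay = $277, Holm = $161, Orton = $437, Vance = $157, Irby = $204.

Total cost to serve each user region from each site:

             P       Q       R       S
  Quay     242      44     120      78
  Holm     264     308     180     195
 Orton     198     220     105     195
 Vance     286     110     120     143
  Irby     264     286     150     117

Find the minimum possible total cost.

Minimum total cost: 761

For any fixed open set, each user region goes to its cheapest open site; total = fixed + service.
{Quay}: P→Quay 242, Q→Quay 44, R→Quay 120, S→Quay 78. Service 484; fixed 277; total 761.
{Vance}: P→Vance 286, Q→Vance 110, R→Vance 120, S→Vance 143. Service 659; fixed 157; total 816.
{Quay, Vance}: service 484 + fixed 434 = 918
{Quay, Holm, Orton, Vance, Irby}: P→Orton 198, Q→Quay 44, R→Orton 105, S→Quay 78. Service 425; fixed 1236; total 1661.
No other subset beats 761.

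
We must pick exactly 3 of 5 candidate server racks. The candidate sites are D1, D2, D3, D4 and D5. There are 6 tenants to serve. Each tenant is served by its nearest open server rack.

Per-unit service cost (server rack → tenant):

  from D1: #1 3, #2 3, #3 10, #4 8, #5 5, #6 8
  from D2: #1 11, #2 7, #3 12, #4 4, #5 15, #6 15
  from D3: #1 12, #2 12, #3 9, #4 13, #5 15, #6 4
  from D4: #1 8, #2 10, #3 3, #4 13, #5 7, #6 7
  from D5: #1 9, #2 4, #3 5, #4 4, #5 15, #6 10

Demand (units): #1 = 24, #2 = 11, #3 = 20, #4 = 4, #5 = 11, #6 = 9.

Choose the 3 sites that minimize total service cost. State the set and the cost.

With exactly 3 open, each tenant uses its cheapest among the chosen.
{D1, D3, D4}: #1→D1 3·24=72, #2→D1 3·11=33, #3→D4 3·20=60, #4→D1 8·4=32, #5→D1 5·11=55, #6→D3 4·9=36. Service cost 288.
{D1, D2, D4}: service cost 299
{D1, D4, D5}: service cost 299
Among all 10 size-3 choices, {D1, D3, D4} is lowest.

Choose D1, D3 and D4; total service cost 288.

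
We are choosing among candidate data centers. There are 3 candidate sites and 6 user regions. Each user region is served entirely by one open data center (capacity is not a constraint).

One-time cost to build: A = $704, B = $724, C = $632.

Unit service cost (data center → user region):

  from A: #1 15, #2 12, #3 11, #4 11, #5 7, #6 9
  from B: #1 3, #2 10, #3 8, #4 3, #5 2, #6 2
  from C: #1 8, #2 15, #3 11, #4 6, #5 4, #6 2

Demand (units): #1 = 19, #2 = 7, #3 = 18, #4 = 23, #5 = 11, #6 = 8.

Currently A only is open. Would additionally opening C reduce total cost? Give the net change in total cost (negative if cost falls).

No — net change +295 (cost rises by 295).

Current service cost with {A}: 969.
Adding C: each user region re-picks its cheapest; new service cost 632, saving 337.
Extra fixed cost: 632. Net change = 632 − 337 = 295.
(Totals: 1673 → 1968.)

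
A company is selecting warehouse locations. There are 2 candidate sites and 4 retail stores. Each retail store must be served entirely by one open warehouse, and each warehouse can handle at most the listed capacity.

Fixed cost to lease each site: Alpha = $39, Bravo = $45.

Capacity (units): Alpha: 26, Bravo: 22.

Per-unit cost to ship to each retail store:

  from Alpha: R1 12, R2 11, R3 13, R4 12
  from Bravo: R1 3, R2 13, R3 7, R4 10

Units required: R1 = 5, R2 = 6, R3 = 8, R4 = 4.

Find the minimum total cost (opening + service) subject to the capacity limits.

Open {Alpha, Bravo}: R1→Bravo 3·5=15, R2→Alpha 11·6=66, R3→Bravo 7·8=56, R4→Bravo 10·4=40.
Loads: Alpha carries 6/26, Bravo carries 17/22. Service 177; fixed 84; total 261.
Next best feasible plan costs 269.

Minimum total cost: 261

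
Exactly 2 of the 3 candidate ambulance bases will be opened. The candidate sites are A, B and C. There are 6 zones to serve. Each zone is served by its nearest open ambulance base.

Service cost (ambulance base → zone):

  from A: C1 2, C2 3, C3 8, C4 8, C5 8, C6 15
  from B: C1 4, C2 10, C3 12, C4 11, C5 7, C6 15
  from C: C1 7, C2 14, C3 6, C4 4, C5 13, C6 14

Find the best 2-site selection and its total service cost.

With exactly 2 open, each zone uses its cheapest among the chosen.
{A, C}: C1→A 2, C2→A 3, C3→C 6, C4→C 4, C5→A 8, C6→C 14. Service cost 37.
{A, B}: service cost 43
{B, C}: service cost 45
Among all 3 size-2 choices, {A, C} is lowest.

Choose A and C; total service cost 37.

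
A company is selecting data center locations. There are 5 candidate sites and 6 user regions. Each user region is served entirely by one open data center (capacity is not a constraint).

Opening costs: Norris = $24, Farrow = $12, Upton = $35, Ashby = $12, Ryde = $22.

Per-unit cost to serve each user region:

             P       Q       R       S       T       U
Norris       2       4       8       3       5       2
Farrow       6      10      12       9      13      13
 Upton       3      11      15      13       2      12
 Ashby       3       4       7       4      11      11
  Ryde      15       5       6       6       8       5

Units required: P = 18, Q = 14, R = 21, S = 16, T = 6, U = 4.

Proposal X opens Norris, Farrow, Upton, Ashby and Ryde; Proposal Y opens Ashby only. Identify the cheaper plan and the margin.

Proposal X: {Norris, Farrow, Upton, Ashby, Ryde}: P→Norris 2·18=36, Q→Norris 4·14=56, R→Ryde 6·21=126, S→Norris 3·16=48, T→Upton 2·6=12, U→Norris 2·4=8. Service 286; fixed 105; total 391.
Proposal Y: {Ashby}: P→Ashby 3·18=54, Q→Ashby 4·14=56, R→Ashby 7·21=147, S→Ashby 4·16=64, T→Ashby 11·6=66, U→Ashby 11·4=44. Service 431; fixed 12; total 443.
Difference: |391 − 443| = 52.

Proposal X is cheaper by 52.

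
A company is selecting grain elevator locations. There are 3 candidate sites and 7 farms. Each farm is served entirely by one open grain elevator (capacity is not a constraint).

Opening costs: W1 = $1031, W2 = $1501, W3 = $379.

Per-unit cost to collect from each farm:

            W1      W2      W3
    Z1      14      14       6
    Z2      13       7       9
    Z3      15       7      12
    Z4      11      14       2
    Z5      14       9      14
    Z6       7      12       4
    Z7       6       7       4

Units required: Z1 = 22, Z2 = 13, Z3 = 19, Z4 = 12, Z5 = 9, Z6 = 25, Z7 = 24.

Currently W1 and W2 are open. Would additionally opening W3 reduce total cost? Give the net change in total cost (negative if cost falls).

Current service cost with {W1, W2}: 1064.
Adding W3: each farm re-picks its cheapest; new service cost 657, saving 407.
Extra fixed cost: 379. Net change = 379 − 407 = -28.
(Totals: 3596 → 3568.)

Yes — net change −28 (cost falls by 28).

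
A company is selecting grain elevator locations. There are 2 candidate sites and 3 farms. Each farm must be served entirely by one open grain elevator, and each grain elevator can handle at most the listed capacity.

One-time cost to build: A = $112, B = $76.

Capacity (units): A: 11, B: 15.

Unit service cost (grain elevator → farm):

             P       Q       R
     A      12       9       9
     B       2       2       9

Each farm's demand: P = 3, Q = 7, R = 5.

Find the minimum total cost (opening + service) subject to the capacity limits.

Minimum total cost: 141

Open {B}: P→B 2·3=6, Q→B 2·7=14, R→B 9·5=45.
Loads: B carries 15/15. Service 65; fixed 76; total 141.
Next best feasible plan costs 253.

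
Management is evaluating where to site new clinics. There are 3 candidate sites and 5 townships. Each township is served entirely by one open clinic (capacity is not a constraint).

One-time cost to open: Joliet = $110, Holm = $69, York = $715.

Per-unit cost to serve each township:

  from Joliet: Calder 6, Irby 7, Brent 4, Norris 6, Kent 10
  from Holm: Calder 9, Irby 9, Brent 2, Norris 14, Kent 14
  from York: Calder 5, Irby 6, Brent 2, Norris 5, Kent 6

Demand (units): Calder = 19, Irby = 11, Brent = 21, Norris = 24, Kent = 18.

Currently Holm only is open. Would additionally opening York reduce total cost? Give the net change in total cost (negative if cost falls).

Current service cost with {Holm}: 900.
Adding York: each township re-picks its cheapest; new service cost 431, saving 469.
Extra fixed cost: 715. Net change = 715 − 469 = 246.
(Totals: 969 → 1215.)

No — net change +246 (cost rises by 246).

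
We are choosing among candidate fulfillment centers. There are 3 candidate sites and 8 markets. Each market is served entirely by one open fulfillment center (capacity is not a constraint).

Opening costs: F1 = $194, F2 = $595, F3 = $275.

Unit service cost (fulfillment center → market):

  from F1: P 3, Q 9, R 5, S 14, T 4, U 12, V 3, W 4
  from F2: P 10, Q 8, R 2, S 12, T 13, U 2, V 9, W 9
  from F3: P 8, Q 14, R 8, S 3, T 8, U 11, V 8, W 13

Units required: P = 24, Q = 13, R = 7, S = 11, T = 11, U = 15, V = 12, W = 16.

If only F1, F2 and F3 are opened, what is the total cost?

Total cost: 1461

Each market is assigned to its cheapest site among the open ones.
{F1, F2, F3}: P→F1 3·24=72, Q→F2 8·13=104, R→F2 2·7=14, S→F3 3·11=33, T→F1 4·11=44, U→F2 2·15=30, V→F1 3·12=36, W→F1 4·16=64. Service 397; fixed 1064; total 1461.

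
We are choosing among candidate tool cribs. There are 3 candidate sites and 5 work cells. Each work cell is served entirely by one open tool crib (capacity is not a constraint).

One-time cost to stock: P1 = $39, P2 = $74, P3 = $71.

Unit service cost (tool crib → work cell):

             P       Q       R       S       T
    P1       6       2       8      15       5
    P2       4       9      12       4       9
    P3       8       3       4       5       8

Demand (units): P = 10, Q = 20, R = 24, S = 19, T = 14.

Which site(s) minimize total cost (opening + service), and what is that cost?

Open P1 and P3; minimum total cost 471.

For any fixed open set, each work cell goes to its cheapest open site; total = fixed + service.
{P1, P3}: P→P1 6·10=60, Q→P1 2·20=40, R→P3 4·24=96, S→P3 5·19=95, T→P1 5·14=70. Service 361; fixed 110; total 471.
{P1, P2, P3}: P→P2 4·10=40, Q→P1 2·20=40, R→P3 4·24=96, S→P2 4·19=76, T→P1 5·14=70. Service 322; fixed 184; total 506.
{P3}: P→P3 8·10=80, Q→P3 3·20=60, R→P3 4·24=96, S→P3 5·19=95, T→P3 8·14=112. Service 443; fixed 71; total 514.
{P1}: service 647 + fixed 39 = 686
(All 7 nonempty subsets were checked; P1 and P3 is lowest.)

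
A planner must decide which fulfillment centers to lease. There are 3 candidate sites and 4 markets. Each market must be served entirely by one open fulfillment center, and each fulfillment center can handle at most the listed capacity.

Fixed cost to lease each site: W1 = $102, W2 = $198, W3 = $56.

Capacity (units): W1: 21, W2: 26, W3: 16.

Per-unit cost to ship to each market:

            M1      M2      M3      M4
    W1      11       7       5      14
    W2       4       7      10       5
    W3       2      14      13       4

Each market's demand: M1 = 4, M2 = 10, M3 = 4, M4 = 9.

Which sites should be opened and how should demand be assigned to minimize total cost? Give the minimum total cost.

Minimum total cost: 292

Open {W1, W3}: M1→W3 2·4=8, M2→W1 7·10=70, M3→W1 5·4=20, M4→W3 4·9=36.
Loads: W1 carries 14/21, W3 carries 13/16. Service 134; fixed 158; total 292.
Next best feasible plan costs 328.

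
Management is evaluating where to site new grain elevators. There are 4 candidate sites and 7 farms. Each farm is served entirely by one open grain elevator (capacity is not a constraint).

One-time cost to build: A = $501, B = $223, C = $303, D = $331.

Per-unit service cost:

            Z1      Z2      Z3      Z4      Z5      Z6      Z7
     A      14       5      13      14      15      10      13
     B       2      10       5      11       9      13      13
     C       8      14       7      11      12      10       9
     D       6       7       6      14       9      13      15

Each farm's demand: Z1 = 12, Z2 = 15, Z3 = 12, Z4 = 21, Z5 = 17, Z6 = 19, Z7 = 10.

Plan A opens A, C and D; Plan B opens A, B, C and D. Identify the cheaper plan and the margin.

Plan A is cheaper by 163.

Plan A: {A, C, D}: Z1→D 6·12=72, Z2→A 5·15=75, Z3→D 6·12=72, Z4→C 11·21=231, Z5→D 9·17=153, Z6→A 10·19=190, Z7→C 9·10=90. Service 883; fixed 1135; total 2018.
Plan B: {A, B, C, D}: Z1→B 2·12=24, Z2→A 5·15=75, Z3→B 5·12=60, Z4→B 11·21=231, Z5→B 9·17=153, Z6→A 10·19=190, Z7→C 9·10=90. Service 823; fixed 1358; total 2181.
Difference: |2018 − 2181| = 163.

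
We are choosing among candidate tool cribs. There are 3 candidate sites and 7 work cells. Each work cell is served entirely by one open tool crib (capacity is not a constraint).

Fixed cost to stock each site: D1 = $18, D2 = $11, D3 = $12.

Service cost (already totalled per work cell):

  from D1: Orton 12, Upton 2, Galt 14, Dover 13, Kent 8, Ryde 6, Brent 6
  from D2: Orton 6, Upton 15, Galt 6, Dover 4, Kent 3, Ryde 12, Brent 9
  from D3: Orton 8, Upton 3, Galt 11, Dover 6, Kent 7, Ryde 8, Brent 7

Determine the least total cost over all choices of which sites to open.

Minimum total cost: 60

For any fixed open set, each work cell goes to its cheapest open site; total = fixed + service.
{D2, D3}: Orton→D2 6, Upton→D3 3, Galt→D2 6, Dover→D2 4, Kent→D2 3, Ryde→D3 8, Brent→D3 7. Service 37; fixed 23; total 60.
{D1, D2}: service 33 + fixed 29 = 62
{D3}: service 50 + fixed 12 = 62
{D1, D2, D3}: service 33 + fixed 41 = 74
No other subset beats 60.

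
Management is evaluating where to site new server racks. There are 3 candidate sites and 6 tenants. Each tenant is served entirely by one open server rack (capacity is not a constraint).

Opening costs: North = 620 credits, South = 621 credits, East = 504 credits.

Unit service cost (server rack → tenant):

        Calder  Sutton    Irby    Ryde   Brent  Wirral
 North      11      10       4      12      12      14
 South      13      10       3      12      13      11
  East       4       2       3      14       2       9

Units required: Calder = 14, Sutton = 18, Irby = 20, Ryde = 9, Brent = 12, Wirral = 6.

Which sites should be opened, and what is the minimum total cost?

For any fixed open set, each tenant goes to its cheapest open site; total = fixed + service.
{East}: Calder→East 4·14=56, Sutton→East 2·18=36, Irby→East 3·20=60, Ryde→East 14·9=126, Brent→East 2·12=24, Wirral→East 9·6=54. Service 356; fixed 504; total 860.
{North}: service 750 + fixed 620 = 1370
{South}: service 752 + fixed 621 = 1373
{North, South, East}: service 338 + fixed 1745 = 2083
No other subset beats 860.

Open East only; minimum total cost 860.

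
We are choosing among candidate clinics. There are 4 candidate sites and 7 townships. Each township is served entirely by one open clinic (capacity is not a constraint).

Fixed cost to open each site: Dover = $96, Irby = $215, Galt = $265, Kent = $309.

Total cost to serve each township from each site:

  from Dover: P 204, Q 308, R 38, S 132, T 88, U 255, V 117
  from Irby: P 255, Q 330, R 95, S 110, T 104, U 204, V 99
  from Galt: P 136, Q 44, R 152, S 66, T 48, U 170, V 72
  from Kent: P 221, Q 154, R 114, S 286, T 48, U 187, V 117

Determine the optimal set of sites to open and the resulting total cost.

Open Dover and Galt; minimum total cost 935.

For any fixed open set, each township goes to its cheapest open site; total = fixed + service.
{Dover, Galt}: P→Galt 136, Q→Galt 44, R→Dover 38, S→Galt 66, T→Galt 48, U→Galt 170, V→Galt 72. Service 574; fixed 361; total 935.
{Galt}: service 688 + fixed 265 = 953
{Irby, Galt}: service 631 + fixed 480 = 1111
{Dover, Irby, Galt, Kent}: P→Galt 136, Q→Galt 44, R→Dover 38, S→Galt 66, T→Galt 48, U→Galt 170, V→Galt 72. Service 574; fixed 885; total 1459.
No other subset beats 935.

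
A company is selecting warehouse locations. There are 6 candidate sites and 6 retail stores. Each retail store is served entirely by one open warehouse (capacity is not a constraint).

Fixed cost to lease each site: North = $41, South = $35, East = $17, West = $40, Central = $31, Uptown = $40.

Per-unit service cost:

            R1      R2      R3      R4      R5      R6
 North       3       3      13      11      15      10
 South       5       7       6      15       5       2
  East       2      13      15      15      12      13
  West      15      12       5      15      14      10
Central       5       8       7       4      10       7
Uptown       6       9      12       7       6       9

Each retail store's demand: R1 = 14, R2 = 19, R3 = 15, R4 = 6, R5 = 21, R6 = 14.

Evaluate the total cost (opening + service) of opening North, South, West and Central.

Total cost: 478

Each retail store is assigned to its cheapest site among the open ones.
{North, South, West, Central}: R1→North 3·14=42, R2→North 3·19=57, R3→West 5·15=75, R4→Central 4·6=24, R5→South 5·21=105, R6→South 2·14=28. Service 331; fixed 147; total 478.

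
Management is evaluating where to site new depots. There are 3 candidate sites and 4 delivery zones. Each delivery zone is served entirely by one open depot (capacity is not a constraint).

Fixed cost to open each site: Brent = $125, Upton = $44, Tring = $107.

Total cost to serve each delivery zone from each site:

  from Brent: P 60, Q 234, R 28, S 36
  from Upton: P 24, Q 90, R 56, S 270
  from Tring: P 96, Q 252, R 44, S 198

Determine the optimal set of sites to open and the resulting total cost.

Open Brent and Upton; minimum total cost 347.

For any fixed open set, each delivery zone goes to its cheapest open site; total = fixed + service.
{Brent, Upton}: P→Upton 24, Q→Upton 90, R→Brent 28, S→Brent 36. Service 178; fixed 169; total 347.
{Brent, Upton, Tring}: service 178 + fixed 276 = 454
{Brent}: P→Brent 60, Q→Brent 234, R→Brent 28, S→Brent 36. Service 358; fixed 125; total 483.
{Upton}: service 440 + fixed 44 = 484
No other subset beats 347.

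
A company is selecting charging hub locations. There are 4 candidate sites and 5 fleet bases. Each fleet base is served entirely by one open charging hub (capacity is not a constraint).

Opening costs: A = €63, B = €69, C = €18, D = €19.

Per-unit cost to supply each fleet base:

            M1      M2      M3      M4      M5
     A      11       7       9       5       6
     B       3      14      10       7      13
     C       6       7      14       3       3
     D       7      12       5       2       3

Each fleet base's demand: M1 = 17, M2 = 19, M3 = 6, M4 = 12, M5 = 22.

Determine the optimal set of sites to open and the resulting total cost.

For any fixed open set, each fleet base goes to its cheapest open site; total = fixed + service.
{C, D}: M1→C 6·17=102, M2→C 7·19=133, M3→D 5·6=30, M4→D 2·12=24, M5→C 3·22=66. Service 355; fixed 37; total 392.
{B, C, D}: service 304 + fixed 106 = 410
{B, C}: M1→B 3·17=51, M2→C 7·19=133, M3→B 10·6=60, M4→C 3·12=36, M5→C 3·22=66. Service 346; fixed 87; total 433.
{A, B, C, D}: service 304 + fixed 169 = 473
(All 15 nonempty subsets were checked; C and D is lowest.)

Open C and D; minimum total cost 392.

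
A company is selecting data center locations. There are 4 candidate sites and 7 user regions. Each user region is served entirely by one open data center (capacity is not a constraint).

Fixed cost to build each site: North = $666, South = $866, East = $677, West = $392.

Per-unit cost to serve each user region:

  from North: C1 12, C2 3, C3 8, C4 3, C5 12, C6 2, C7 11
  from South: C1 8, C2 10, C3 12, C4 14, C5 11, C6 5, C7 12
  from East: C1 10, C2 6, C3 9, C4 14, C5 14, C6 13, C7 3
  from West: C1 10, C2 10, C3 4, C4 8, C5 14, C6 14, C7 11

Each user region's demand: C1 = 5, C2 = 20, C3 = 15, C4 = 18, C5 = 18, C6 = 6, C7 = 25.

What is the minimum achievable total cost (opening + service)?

Minimum total cost: 1457

For any fixed open set, each user region goes to its cheapest open site; total = fixed + service.
{West}: C1→West 10·5=50, C2→West 10·20=200, C3→West 4·15=60, C4→West 8·18=144, C5→West 14·18=252, C6→West 14·6=84, C7→West 11·25=275. Service 1065; fixed 392; total 1457.
{North}: C1→North 12·5=60, C2→North 3·20=60, C3→North 8·15=120, C4→North 3·18=54, C5→North 12·18=216, C6→North 2·6=12, C7→North 11·25=275. Service 797; fixed 666; total 1463.
{East}: service 962 + fixed 677 = 1639
{North, South, East, West}: C1→South 8·5=40, C2→North 3·20=60, C3→West 4·15=60, C4→North 3·18=54, C5→South 11·18=198, C6→North 2·6=12, C7→East 3·25=75. Service 499; fixed 2601; total 3100.
No other subset beats 1457.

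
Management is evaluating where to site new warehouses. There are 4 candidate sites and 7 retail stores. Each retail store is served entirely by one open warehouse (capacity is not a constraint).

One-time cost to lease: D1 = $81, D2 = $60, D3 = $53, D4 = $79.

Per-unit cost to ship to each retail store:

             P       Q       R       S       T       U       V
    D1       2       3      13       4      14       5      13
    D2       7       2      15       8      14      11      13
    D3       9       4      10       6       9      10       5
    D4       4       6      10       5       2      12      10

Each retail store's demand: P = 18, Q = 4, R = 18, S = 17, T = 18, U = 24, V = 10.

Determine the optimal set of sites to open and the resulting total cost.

For any fixed open set, each retail store goes to its cheapest open site; total = fixed + service.
{D1, D4}: P→D1 2·18=36, Q→D1 3·4=12, R→D4 10·18=180, S→D1 4·17=68, T→D4 2·18=36, U→D1 5·24=120, V→D4 10·10=100. Service 552; fixed 160; total 712.
{D1, D3, D4}: service 502 + fixed 213 = 715
{D1, D3}: P→D1 2·18=36, Q→D1 3·4=12, R→D3 10·18=180, S→D1 4·17=68, T→D3 9·18=162, U→D1 5·24=120, V→D3 5·10=50. Service 628; fixed 134; total 762.
{D1, D2, D3, D4}: service 498 + fixed 273 = 771
No other subset beats 712.

Open D1 and D4; minimum total cost 712.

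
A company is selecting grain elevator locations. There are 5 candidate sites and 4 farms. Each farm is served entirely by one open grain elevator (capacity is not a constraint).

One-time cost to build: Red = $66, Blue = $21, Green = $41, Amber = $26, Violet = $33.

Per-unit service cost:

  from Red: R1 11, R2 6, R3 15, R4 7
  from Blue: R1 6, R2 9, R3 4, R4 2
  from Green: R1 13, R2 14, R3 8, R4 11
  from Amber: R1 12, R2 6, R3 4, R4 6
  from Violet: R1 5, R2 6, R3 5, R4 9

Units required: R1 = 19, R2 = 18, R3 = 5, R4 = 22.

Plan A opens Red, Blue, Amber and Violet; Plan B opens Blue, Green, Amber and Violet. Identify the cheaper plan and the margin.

Plan A: {Red, Blue, Amber, Violet}: R1→Violet 5·19=95, R2→Red 6·18=108, R3→Blue 4·5=20, R4→Blue 2·22=44. Service 267; fixed 146; total 413.
Plan B: {Blue, Green, Amber, Violet}: R1→Violet 5·19=95, R2→Amber 6·18=108, R3→Blue 4·5=20, R4→Blue 2·22=44. Service 267; fixed 121; total 388.
Difference: |413 − 388| = 25.

Plan B is cheaper by 25.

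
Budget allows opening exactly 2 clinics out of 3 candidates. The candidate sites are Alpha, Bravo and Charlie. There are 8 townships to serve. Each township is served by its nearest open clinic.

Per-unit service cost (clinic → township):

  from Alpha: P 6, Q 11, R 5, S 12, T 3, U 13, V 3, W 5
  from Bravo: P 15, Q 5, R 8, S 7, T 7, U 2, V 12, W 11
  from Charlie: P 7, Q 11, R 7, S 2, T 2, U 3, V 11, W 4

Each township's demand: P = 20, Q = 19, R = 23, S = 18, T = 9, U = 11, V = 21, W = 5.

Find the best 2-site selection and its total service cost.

With exactly 2 open, each township uses its cheapest among the chosen.
{Alpha, Bravo}: P→Alpha 6·20=120, Q→Bravo 5·19=95, R→Alpha 5·23=115, S→Bravo 7·18=126, T→Alpha 3·9=27, U→Bravo 2·11=22, V→Alpha 3·21=63, W→Alpha 5·5=25. Service cost 593.
{Alpha, Charlie}: service cost 614
{Bravo, Charlie}: service cost 723
Among all 3 size-2 choices, {Alpha, Bravo} is lowest.

Choose Alpha and Bravo; total service cost 593.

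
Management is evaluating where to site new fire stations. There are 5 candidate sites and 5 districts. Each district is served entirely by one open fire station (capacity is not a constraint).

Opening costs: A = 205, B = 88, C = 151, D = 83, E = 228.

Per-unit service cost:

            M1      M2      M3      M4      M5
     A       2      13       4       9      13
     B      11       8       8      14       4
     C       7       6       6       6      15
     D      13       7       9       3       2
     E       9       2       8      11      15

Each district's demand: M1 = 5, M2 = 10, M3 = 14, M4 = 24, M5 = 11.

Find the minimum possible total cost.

For any fixed open set, each district goes to its cheapest open site; total = fixed + service.
{D}: M1→D 13·5=65, M2→D 7·10=70, M3→D 9·14=126, M4→D 3·24=72, M5→D 2·11=22. Service 355; fixed 83; total 438.
{B, D}: service 331 + fixed 171 = 502
{C, D}: service 273 + fixed 234 = 507
{A, B, C, D, E}: service 180 + fixed 755 = 935
No other subset beats 438.

Minimum total cost: 438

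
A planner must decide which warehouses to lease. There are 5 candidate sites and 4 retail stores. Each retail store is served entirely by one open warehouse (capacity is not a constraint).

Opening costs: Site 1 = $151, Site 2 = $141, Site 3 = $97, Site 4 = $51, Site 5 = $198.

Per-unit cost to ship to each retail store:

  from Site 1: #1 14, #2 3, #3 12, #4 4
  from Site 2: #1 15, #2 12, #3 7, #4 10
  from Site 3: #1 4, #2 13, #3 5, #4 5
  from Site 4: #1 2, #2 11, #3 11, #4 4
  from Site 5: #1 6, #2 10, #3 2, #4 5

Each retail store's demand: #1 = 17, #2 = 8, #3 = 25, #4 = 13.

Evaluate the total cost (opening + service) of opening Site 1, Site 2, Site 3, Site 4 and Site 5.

Each retail store is assigned to its cheapest site among the open ones.
{Site 1, Site 2, Site 3, Site 4, Site 5}: #1→Site 4 2·17=34, #2→Site 1 3·8=24, #3→Site 5 2·25=50, #4→Site 1 4·13=52. Service 160; fixed 638; total 798.

Total cost: 798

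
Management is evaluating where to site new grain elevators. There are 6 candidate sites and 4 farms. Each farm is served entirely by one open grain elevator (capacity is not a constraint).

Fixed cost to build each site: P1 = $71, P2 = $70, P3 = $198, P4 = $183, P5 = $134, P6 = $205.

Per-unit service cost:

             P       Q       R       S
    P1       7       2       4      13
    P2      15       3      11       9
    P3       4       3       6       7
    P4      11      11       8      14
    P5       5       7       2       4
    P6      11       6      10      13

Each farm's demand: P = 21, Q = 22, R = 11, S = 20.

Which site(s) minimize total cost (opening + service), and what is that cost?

For any fixed open set, each farm goes to its cheapest open site; total = fixed + service.
{P1, P5}: P→P5 5·21=105, Q→P1 2·22=44, R→P5 2·11=22, S→P5 4·20=80. Service 251; fixed 205; total 456.
{P2, P5}: service 273 + fixed 204 = 477
{P5}: P→P5 5·21=105, Q→P5 7·22=154, R→P5 2·11=22, S→P5 4·20=80. Service 361; fixed 134; total 495.
{P1, P2, P3, P4, P5, P6}: P→P3 4·21=84, Q→P1 2·22=44, R→P5 2·11=22, S→P5 4·20=80. Service 230; fixed 861; total 1091.
No other subset beats 456.

Open P1 and P5; minimum total cost 456.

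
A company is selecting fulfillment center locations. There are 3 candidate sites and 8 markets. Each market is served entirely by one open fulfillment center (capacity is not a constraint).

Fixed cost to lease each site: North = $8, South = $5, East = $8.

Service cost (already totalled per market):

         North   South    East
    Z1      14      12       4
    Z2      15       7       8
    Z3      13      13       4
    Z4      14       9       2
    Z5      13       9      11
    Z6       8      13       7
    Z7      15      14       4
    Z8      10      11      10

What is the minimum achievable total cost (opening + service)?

Minimum total cost: 58

For any fixed open set, each market goes to its cheapest open site; total = fixed + service.
{East}: Z1→East 4, Z2→East 8, Z3→East 4, Z4→East 2, Z5→East 11, Z6→East 7, Z7→East 4, Z8→East 10. Service 50; fixed 8; total 58.
{South, East}: service 47 + fixed 13 = 60
{North, East}: service 50 + fixed 16 = 66
{North, South, East}: service 47 + fixed 21 = 68
No other subset beats 58.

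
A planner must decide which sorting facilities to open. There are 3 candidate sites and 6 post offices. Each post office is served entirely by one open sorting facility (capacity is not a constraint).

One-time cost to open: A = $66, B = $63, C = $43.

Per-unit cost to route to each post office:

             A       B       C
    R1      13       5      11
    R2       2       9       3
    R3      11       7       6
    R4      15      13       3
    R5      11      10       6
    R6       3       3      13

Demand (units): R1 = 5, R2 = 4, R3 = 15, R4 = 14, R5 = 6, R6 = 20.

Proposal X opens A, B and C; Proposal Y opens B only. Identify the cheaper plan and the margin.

Proposal X: {A, B, C}: R1→B 5·5=25, R2→A 2·4=8, R3→C 6·15=90, R4→C 3·14=42, R5→C 6·6=36, R6→A 3·20=60. Service 261; fixed 172; total 433.
Proposal Y: {B}: R1→B 5·5=25, R2→B 9·4=36, R3→B 7·15=105, R4→B 13·14=182, R5→B 10·6=60, R6→B 3·20=60. Service 468; fixed 63; total 531.
Difference: |433 − 531| = 98.

Proposal X is cheaper by 98.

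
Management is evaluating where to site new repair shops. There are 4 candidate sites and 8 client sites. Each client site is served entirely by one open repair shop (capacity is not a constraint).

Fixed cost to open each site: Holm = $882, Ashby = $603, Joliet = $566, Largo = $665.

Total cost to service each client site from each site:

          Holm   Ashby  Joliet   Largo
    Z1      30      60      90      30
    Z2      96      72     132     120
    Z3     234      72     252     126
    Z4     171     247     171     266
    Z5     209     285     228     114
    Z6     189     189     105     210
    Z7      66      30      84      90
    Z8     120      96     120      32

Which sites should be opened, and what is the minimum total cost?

Open Largo only; minimum total cost 1653.

For any fixed open set, each client site goes to its cheapest open site; total = fixed + service.
{Largo}: Z1→Largo 30, Z2→Largo 120, Z3→Largo 126, Z4→Largo 266, Z5→Largo 114, Z6→Largo 210, Z7→Largo 90, Z8→Largo 32. Service 988; fixed 665; total 1653.
{Ashby}: service 1051 + fixed 603 = 1654
{Joliet}: service 1182 + fixed 566 = 1748
{Holm, Ashby, Joliet, Largo}: service 626 + fixed 2716 = 3342
(All 15 nonempty subsets were checked; Largo only is lowest.)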